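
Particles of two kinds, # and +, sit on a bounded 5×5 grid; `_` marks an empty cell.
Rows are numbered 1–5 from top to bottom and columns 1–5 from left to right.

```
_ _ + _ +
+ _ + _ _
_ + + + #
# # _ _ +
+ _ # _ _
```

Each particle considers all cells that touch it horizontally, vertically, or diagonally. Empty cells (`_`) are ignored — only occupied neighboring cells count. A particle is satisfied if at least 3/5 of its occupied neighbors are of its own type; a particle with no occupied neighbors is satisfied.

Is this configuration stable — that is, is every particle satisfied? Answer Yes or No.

(1,3)+ 1/1 satisfied
(1,5)+ 0/0 satisfied
(2,1)+ 1/1 satisfied
(2,3)+ 4/4 satisfied
(3,2)+ 3/5 satisfied
(3,3)+ 3/4 satisfied
(3,4)+ 3/4 satisfied
(3,5)# 0/2 not
(4,1)# 1/3 not
(4,2)# 2/5 not
(4,5)+ 1/2 not
(5,1)+ 0/2 not
(5,3)# 1/1 satisfied
For instance (3,5) has only 0/2 same-type neighbors, below 3/5.

No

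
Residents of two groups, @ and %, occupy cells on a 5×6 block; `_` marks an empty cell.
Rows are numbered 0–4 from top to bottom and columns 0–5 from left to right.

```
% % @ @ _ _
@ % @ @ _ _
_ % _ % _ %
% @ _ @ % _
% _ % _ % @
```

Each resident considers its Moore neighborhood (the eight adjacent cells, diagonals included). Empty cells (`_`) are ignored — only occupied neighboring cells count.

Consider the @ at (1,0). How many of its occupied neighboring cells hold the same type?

Occupied neighbors of (1,0): (0,0)=%, (0,1)=%, (1,1)=%, (2,1)=%.
Same type (@): 0 of 4.

0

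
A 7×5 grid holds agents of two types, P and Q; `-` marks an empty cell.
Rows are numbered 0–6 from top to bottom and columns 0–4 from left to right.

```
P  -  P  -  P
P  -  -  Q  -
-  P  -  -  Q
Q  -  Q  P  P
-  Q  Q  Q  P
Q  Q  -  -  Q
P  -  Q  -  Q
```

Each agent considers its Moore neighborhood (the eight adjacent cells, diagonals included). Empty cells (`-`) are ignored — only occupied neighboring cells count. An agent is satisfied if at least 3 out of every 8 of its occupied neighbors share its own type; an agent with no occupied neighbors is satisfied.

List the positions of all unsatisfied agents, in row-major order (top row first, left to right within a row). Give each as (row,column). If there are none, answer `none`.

(0,0)P 1/1 ok
(0,2)P 0/1 unhappy
(0,4)P 0/1 unhappy
(1,0)P 2/2 ok
(1,3)Q 1/3 unhappy
(2,1)P 1/3 unhappy
(2,4)Q 1/3 unhappy
(3,0)Q 1/2 ok
(3,2)Q 3/5 ok
(3,3)P 2/6 unhappy
(3,4)P 2/4 ok
(4,1)Q 5/5 ok
(4,2)Q 4/5 ok
(4,3)Q 3/6 ok
(4,4)P 2/4 ok
(5,0)Q 2/3 ok
(5,1)Q 4/5 ok
(5,4)Q 2/3 ok
(6,0)P 0/2 unhappy
(6,2)Q 1/1 ok
(6,4)Q 1/1 ok

(0,2), (0,4), (1,3), (2,1), (2,4), (3,3), (6,0)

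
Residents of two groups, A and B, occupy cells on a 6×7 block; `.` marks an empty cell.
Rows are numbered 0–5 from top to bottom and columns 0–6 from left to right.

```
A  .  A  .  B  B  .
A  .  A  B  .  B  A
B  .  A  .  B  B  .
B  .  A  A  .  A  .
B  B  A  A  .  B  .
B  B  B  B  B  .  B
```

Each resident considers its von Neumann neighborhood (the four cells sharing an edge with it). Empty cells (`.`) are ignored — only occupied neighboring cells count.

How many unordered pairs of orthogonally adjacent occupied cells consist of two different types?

8

Scan each occupied cell's neighbors to the right and below so each pair is counted once.
Row 0: A(0,0)–A(1,0)= A(0,2)–A(1,2)= B(0,4)–B(0,5)= B(0,5)–B(1,5)=  → 0/4 unlike.
Row 1: A(1,0)–B(2,0)≠ A(1,2)–B(1,3)≠ A(1,2)–A(2,2)= B(1,5)–A(1,6)≠ B(1,5)–B(2,5)=  → 3/5 unlike.
Row 2: B(2,0)–B(3,0)= A(2,2)–A(3,2)= B(2,4)–B(2,5)= B(2,5)–A(3,5)≠  → 1/4 unlike.
Row 3: B(3,0)–B(4,0)= A(3,2)–A(3,3)= A(3,2)–A(4,2)= A(3,3)–A(4,3)= A(3,5)–B(4,5)≠  → 1/5 unlike.
Row 4: B(4,0)–B(4,1)= B(4,0)–B(5,0)= B(4,1)–A(4,2)≠ B(4,1)–B(5,1)= A(4,2)–A(4,3)= A(4,2)–B(5,2)≠ A(4,3)–B(5,3)≠  → 3/7 unlike.
Row 5: B(5,0)–B(5,1)= B(5,1)–B(5,2)= B(5,2)–B(5,3)= B(5,3)–B(5,4)=  → 0/4 unlike.
Total adjacent occupied pairs: 29; unlike-type pairs: 8.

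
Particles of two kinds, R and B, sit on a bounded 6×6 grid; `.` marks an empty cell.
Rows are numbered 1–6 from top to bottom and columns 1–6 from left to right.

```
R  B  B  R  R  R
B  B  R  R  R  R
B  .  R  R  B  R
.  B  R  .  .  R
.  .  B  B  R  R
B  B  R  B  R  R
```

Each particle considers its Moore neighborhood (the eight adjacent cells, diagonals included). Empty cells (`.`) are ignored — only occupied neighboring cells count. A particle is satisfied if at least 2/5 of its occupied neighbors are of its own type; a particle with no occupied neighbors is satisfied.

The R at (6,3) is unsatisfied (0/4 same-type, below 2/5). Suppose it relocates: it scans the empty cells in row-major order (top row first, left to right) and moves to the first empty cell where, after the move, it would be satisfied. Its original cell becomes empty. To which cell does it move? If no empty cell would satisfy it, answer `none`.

(3,2)

Vacating (6,3). Empty cells in order:
  (3,2): 3/7 same-type → satisfied — stop here.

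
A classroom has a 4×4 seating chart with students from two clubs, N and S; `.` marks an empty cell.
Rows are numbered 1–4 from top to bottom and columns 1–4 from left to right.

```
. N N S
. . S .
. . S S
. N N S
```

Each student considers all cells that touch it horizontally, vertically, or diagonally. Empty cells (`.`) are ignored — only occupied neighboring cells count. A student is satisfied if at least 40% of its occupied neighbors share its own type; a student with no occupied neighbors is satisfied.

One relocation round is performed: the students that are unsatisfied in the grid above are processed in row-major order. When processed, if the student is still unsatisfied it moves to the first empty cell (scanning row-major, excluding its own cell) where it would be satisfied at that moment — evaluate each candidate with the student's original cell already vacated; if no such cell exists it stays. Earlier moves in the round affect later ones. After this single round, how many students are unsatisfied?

Initially unsatisfied (in order): (1,3), (4,3).
  (1,3) → (1,1).
  (4,3) → (2,1).
Resulting grid:
N N . S
N . S .
. . S S
. N . S
Unsatisfied now: (4,2).

1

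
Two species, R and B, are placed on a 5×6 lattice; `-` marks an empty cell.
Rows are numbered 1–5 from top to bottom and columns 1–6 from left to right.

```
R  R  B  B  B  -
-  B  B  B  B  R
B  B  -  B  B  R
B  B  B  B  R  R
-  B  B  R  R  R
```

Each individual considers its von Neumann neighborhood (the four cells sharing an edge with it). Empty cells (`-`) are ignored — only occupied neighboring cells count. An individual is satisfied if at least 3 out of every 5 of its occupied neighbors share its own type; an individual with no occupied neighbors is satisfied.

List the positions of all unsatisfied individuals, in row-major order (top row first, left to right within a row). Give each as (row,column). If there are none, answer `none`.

(1,1)R 1/1 satisfied
(1,2)R 1/3 not
(1,3)B 2/3 satisfied
(1,4)B 3/3 satisfied
(1,5)B 2/2 satisfied
(2,2)B 2/3 satisfied
(2,3)B 3/3 satisfied
(2,4)B 4/4 satisfied
(2,5)B 3/4 satisfied
(2,6)R 1/2 not
(3,1)B 2/2 satisfied
(3,2)B 3/3 satisfied
(3,4)B 3/3 satisfied
(3,5)B 2/4 not
(3,6)R 2/3 satisfied
(4,1)B 2/2 satisfied
(4,2)B 4/4 satisfied
(4,3)B 3/3 satisfied
(4,4)B 2/4 not
(4,5)R 2/4 not
(4,6)R 3/3 satisfied
(5,2)B 2/2 satisfied
(5,3)B 2/3 satisfied
(5,4)R 1/3 not
(5,5)R 3/3 satisfied
(5,6)R 2/2 satisfied

(1,2), (2,6), (3,5), (4,4), (4,5), (5,4)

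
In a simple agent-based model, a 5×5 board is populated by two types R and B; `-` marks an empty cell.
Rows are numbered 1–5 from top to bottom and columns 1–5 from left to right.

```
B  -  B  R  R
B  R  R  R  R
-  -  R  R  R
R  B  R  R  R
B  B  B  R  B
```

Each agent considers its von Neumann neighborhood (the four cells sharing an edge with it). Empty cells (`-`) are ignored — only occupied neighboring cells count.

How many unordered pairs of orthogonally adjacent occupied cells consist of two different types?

Scan each occupied cell's neighbors to the right and below so each pair is counted once.
From row 1: 2 unlike of 6 pairs (running 2/6).
From row 2: 1 unlike of 7 pairs (running 3/13).
From row 3: 0 unlike of 5 pairs (running 3/18).
From row 4: 5 unlike of 9 pairs (running 8/27).
From row 5: 2 unlike of 4 pairs (running 10/31).
Total adjacent occupied pairs: 31; unlike-type pairs: 10.

10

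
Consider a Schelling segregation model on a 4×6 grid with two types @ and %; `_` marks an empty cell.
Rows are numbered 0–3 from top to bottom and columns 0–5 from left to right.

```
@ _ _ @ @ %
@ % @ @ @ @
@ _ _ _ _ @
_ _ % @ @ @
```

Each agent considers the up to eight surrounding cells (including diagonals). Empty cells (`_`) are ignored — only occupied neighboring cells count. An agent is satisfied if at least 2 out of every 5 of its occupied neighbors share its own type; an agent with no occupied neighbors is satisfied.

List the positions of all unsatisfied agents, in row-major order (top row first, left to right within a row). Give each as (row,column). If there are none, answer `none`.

Row 0: (0,0)@ 1/2 ✓ · (0,3)@ 4/4 ✓ · (0,4)@ 4/5 ✓ · (0,5)% 0/3 ✗
Row 1: (1,0)@ 2/3 ✓ · (1,1)% 0/4 ✗ · (1,2)@ 2/3 ✓ · (1,3)@ 4/4 ✓ · (1,4)@ 5/6 ✓ · (1,5)@ 3/4 ✓
Row 2: (2,0)@ 1/2 ✓ · (2,5)@ 4/4 ✓
Row 3: (3,2)% 0/1 ✗ · (3,3)@ 1/2 ✓ · (3,4)@ 3/3 ✓ · (3,5)@ 2/2 ✓

(0,5), (1,1), (3,2)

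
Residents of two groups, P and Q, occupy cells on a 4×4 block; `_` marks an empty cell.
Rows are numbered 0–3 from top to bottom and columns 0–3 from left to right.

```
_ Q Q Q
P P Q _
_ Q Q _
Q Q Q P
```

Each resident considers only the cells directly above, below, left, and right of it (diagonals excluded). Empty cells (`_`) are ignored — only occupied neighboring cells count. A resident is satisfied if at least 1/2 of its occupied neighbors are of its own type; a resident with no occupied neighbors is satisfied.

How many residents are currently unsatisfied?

Row 0: (0,1)Q 1/2 satisfied · (0,2)Q 3/3 satisfied · (0,3)Q 1/1 satisfied
Row 1: (1,0)P 1/1 satisfied · (1,1)P 1/4 not · (1,2)Q 2/3 satisfied
Row 2: (2,1)Q 2/3 satisfied · (2,2)Q 3/3 satisfied
Row 3: (3,0)Q 1/1 satisfied · (3,1)Q 3/3 satisfied · (3,2)Q 2/3 satisfied · (3,3)P 0/1 not
Unsatisfied: (1,1), (3,3) — 2 in total.

2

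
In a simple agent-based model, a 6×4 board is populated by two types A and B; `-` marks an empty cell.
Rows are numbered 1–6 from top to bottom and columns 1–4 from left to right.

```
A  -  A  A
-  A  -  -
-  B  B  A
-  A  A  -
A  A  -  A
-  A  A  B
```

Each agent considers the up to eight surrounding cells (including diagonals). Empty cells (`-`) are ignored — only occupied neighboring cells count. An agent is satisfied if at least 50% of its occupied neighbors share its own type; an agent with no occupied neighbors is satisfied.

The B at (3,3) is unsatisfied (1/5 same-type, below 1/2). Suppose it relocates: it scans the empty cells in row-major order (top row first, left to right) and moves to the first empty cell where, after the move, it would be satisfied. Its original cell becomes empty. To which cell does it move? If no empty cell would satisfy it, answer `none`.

none

Vacating (3,3). Empty cells in order:
  (1,2): 0/3 same-type → still unsatisfied.
  (2,1): 1/3 same-type → still unsatisfied.
  (2,3): 1/5 same-type → still unsatisfied.
  (2,4): 0/3 same-type → still unsatisfied.
  (3,1): 1/3 same-type → still unsatisfied.
  (4,1): 1/4 same-type → still unsatisfied.
  (4,4): 0/3 same-type → still unsatisfied.
  (5,3): 1/7 same-type → still unsatisfied.
  (6,1): 0/3 same-type → still unsatisfied.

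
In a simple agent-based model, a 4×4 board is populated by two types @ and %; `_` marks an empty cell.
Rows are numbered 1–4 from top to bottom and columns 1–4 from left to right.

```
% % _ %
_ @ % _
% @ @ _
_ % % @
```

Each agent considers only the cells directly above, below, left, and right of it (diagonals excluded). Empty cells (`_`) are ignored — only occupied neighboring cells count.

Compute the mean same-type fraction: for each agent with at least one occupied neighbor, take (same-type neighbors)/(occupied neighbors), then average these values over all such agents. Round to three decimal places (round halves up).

Row 1: (1,1)% 1/1 · (1,2)% 1/2 · (1,4)% — no occupied neighbors
Row 2: (2,2)@ 1/3 · (2,3)% 0/2
Row 3: (3,1)% 0/1 · (3,2)@ 2/4 · (3,3)@ 1/3
Row 4: (4,2)% 1/2 · (4,3)% 1/3 · (4,4)@ 0/1
Sum over 10 agents: 1/1 + 1/2 + 1/3 + 0/2 + 0/1 + 2/4 + 1/3 + 1/2 + 1/3 + 0/1 = 7/2; mean = 7/2 ÷ 10 = 7/20 = 0.35 → 0.350.

0.350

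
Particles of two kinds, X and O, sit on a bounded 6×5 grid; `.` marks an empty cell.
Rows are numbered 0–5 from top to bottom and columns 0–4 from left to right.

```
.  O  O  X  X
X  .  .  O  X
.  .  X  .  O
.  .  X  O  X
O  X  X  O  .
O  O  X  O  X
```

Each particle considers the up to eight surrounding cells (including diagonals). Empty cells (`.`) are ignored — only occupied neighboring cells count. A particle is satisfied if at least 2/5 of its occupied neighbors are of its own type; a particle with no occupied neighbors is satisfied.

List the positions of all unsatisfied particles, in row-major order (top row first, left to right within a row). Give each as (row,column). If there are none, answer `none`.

(0,1)O 1/2 satisfied
(0,2)O 2/3 satisfied
(0,3)X 2/4 satisfied
(0,4)X 2/3 satisfied
(1,0)X 0/1 not
(1,3)O 2/6 not
(1,4)X 2/4 satisfied
(2,2)X 1/3 not
(2,4)O 2/4 satisfied
(3,2)X 3/5 satisfied
(3,3)O 2/6 not
(3,4)X 0/3 not
(4,0)O 2/3 satisfied
(4,1)X 3/6 satisfied
(4,2)X 3/7 satisfied
(4,3)O 2/7 not
(5,0)O 2/3 satisfied
(5,1)O 2/5 satisfied
(5,2)X 2/5 satisfied
(5,3)O 1/4 not
(5,4)X 0/2 not

(1,0), (1,3), (2,2), (3,3), (3,4), (4,3), (5,3), (5,4)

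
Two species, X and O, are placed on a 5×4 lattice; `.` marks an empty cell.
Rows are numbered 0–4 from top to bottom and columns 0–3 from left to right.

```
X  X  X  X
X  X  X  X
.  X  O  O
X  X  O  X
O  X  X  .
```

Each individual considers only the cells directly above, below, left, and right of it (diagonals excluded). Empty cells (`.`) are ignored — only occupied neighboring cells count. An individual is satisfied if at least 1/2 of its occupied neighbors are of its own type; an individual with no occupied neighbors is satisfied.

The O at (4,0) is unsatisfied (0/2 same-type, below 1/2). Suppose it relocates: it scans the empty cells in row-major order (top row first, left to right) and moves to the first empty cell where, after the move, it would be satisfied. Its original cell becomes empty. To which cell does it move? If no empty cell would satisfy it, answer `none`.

none

Vacating (4,0). Empty cells in order:
  (2,0): 0/3 same-type → still unsatisfied.
  (4,3): 0/2 same-type → still unsatisfied.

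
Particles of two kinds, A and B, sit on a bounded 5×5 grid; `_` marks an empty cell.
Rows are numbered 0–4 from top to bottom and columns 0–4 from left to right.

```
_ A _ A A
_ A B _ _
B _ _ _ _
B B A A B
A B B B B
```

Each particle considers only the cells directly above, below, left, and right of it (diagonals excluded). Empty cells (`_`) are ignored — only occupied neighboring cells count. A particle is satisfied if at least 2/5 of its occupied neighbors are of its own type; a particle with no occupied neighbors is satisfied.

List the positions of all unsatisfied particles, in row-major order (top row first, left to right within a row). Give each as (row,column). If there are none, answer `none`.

(0,1)A 1/1 ok
(0,3)A 1/1 ok
(0,4)A 1/1 ok
(1,1)A 1/2 ok
(1,2)B 0/1 unhappy
(2,0)B 1/1 ok
(3,0)B 2/3 ok
(3,1)B 2/3 ok
(3,2)A 1/3 unhappy
(3,3)A 1/3 unhappy
(3,4)B 1/2 ok
(4,0)A 0/2 unhappy
(4,1)B 2/3 ok
(4,2)B 2/3 ok
(4,3)B 2/3 ok
(4,4)B 2/2 ok

(1,2), (3,2), (3,3), (4,0)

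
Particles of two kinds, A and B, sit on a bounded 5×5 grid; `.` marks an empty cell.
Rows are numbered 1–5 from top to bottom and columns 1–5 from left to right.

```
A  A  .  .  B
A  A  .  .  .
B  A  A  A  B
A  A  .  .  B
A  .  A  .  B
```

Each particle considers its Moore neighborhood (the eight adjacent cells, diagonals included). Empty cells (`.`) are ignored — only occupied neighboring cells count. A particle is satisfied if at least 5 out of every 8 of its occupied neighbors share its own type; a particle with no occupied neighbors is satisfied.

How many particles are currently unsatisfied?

3

Row 1: (1,1)A 3/3 ok · (1,2)A 3/3 ok · (1,5)B 0/0 ok
Row 2: (2,1)A 4/5 ok · (2,2)A 5/6 ok
Row 3: (3,1)B 0/5 unhappy · (3,2)A 5/6 ok · (3,3)A 4/4 ok · (3,4)A 1/3 unhappy · (3,5)B 1/2 unhappy
Row 4: (4,1)A 3/4 ok · (4,2)A 5/6 ok · (4,5)B 2/3 ok
Row 5: (5,1)A 2/2 ok · (5,3)A 1/1 ok · (5,5)B 1/1 ok
Unsatisfied: (3,1), (3,4), (3,5) — 3 in total.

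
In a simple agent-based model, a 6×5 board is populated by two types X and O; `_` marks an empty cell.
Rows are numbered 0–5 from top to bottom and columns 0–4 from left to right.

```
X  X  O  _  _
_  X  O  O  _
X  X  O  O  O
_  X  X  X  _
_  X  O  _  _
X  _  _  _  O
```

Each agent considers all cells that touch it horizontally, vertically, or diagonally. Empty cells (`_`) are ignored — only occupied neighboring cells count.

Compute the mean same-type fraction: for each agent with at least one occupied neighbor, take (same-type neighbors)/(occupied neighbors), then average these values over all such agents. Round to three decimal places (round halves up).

Row 0: (0,0)X 2/2 · (0,1)X 2/4 · (0,2)O 2/4
Row 1: (1,1)X 4/7 · (1,2)O 4/7 · (1,3)O 5/5
Row 2: (2,0)X 3/3 · (2,1)X 4/6 · (2,2)O 3/8 · (2,3)O 4/6 · (2,4)O 2/3
Row 3: (3,1)X 4/6 · (3,2)X 4/7 · (3,3)X 1/5
Row 4: (4,1)X 3/4 · (4,2)O 0/4
Row 5: (5,0)X 1/1 · (5,4)O — no occupied neighbors
Sum over 17 agents: 2/2 + 2/4 + 2/4 + 4/7 + 4/7 + 5/5 + 3/3 + 4/6 + 3/8 + 4/6 + 2/3 + 4/6 + 4/7 + 1/5 + 3/4 + 0/4 + 1/1 = 8993/840; mean = 8993/840 ÷ 17 = 529/840 = 0.629761… → 0.630.

0.630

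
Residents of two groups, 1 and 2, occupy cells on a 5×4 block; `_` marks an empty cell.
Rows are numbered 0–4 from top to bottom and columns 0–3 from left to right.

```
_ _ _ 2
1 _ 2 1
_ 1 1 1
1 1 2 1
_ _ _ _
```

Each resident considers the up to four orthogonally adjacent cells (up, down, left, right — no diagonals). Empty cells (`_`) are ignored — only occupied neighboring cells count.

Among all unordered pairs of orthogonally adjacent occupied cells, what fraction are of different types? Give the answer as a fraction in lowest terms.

Scan each occupied cell's neighbors to the right and below so each pair is counted once.
From row 0: 1 unlike of 1 pairs (running 1/1).
From row 1: 2 unlike of 3 pairs (running 3/4).
From row 2: 1 unlike of 5 pairs (running 4/9).
From row 3: 2 unlike of 3 pairs (running 6/12).
Total adjacent occupied pairs: 12; unlike-type pairs: 6.
6/12 reduces to 1/2.

1/2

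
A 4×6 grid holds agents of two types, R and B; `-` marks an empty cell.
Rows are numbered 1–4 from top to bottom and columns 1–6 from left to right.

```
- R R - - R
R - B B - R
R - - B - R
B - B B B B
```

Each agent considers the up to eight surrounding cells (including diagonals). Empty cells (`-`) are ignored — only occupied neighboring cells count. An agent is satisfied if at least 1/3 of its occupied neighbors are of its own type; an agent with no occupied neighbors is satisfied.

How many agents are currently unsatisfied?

1

(1,2)R 2/3 ✓
(1,3)R 1/3 ✓
(1,6)R 1/1 ✓
(2,1)R 2/2 ✓
(2,3)B 2/4 ✓
(2,4)B 2/3 ✓
(2,6)R 2/2 ✓
(3,1)R 1/2 ✓
(3,4)B 5/5 ✓
(3,6)R 1/3 ✓
(4,1)B 0/1 ✗
(4,3)B 2/2 ✓
(4,4)B 3/3 ✓
(4,5)B 3/4 ✓
(4,6)B 1/2 ✓
Unsatisfied: (4,1) — 1 in total.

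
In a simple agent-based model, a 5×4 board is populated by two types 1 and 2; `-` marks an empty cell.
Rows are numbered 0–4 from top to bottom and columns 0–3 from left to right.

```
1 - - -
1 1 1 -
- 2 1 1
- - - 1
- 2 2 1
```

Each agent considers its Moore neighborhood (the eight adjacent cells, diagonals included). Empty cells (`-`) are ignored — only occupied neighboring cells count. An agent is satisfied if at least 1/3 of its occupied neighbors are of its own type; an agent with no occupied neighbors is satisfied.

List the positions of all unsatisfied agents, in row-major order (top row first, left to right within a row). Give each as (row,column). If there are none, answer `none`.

(0,0)1 2/2 ok
(1,0)1 2/3 ok
(1,1)1 4/5 ok
(1,2)1 3/4 ok
(2,1)2 0/4 unhappy
(2,2)1 4/5 ok
(2,3)1 3/3 ok
(3,3)1 3/4 ok
(4,1)2 1/1 ok
(4,2)2 1/3 ok
(4,3)1 1/2 ok

(2,1)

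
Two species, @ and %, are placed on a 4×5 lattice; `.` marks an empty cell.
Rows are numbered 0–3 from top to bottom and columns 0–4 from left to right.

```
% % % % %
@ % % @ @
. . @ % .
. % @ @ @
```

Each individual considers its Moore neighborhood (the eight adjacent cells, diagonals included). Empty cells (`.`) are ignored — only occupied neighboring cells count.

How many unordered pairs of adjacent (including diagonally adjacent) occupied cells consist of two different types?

19

Scan each occupied cell's neighbors to the right and below (and the two forward diagonals) so each pair is counted once.
From row 0: 7 unlike of 17 pairs (running 7/17).
From row 1: 6 unlike of 10 pairs (running 13/27).
From row 2: 5 unlike of 7 pairs (running 18/34).
From row 3: 1 unlike of 3 pairs (running 19/37).
Total adjacent occupied pairs: 37; unlike-type pairs: 19.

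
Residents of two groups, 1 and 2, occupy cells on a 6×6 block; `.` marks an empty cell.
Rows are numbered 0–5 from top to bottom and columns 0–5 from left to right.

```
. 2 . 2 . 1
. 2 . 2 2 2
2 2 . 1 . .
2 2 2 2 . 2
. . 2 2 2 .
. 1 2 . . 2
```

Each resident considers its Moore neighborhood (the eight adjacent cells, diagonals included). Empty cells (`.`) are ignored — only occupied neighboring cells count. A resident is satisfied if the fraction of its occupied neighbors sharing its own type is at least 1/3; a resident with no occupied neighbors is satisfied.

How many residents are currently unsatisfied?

(0,1)2 1/1 satisfied
(0,3)2 2/2 satisfied
(0,5)1 0/2 not
(1,1)2 3/3 satisfied
(1,3)2 2/3 satisfied
(1,4)2 3/5 satisfied
(1,5)2 1/2 satisfied
(2,0)2 4/4 satisfied
(2,1)2 5/5 satisfied
(2,3)1 0/4 not
(3,0)2 3/3 satisfied
(3,1)2 5/5 satisfied
(3,2)2 5/6 satisfied
(3,3)2 4/5 satisfied
(3,5)2 1/1 satisfied
(4,2)2 5/6 satisfied
(4,3)2 5/5 satisfied
(4,4)2 4/4 satisfied
(5,1)1 0/2 not
(5,2)2 2/3 satisfied
(5,5)2 1/1 satisfied
Unsatisfied: (0,5), (2,3), (5,1) — 3 in total.

3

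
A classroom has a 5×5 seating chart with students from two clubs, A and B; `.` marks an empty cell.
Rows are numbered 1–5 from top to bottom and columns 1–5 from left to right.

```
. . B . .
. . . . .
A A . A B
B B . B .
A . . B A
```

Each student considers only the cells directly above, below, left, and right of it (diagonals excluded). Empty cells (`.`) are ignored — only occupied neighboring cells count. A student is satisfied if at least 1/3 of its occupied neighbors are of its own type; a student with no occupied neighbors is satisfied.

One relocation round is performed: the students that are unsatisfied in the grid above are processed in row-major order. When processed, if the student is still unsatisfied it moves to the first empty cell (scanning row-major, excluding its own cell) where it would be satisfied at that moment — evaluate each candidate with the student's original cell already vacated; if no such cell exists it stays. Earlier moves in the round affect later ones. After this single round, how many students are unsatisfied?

1

Initially unsatisfied (in order): (3,4), (3,5), (5,1), (5,5).
  (3,4) → (1,1).
  (3,5): now satisfied by earlier moves; stays.
  (5,1) → (1,2).
  (5,5) → (1,5).
Resulting grid:
A A B . A
. . . . .
A A . . B
B B . B .
. . . B .
Unsatisfied now: (1,3).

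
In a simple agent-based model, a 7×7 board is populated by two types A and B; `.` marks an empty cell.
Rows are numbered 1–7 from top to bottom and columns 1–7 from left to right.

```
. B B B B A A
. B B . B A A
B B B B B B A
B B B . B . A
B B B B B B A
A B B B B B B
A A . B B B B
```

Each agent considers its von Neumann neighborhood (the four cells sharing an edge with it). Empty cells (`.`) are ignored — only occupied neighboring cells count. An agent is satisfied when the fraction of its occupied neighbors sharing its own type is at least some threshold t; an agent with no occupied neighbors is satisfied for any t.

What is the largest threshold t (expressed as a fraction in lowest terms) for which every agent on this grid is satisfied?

1/3

(1,2)B 2/2
(1,3)B 3/3
(1,4)B 2/2
(1,5)B 2/3
(1,6)A 2/3
(1,7)A 2/2
(2,2)B 3/3
(2,3)B 3/3
(2,5)B 2/3
(2,6)A 2/4
(2,7)A 3/3
(3,1)B 2/2
(3,2)B 4/4
(3,3)B 4/4
(3,4)B 2/2
(3,5)B 4/4
(3,6)B 1/3
(3,7)A 2/3
(4,1)B 3/3
(4,2)B 4/4
(4,3)B 3/3
(4,5)B 2/2
(4,7)A 2/2
(5,1)B 2/3
(5,2)B 4/4
(5,3)B 4/4
(5,4)B 3/3
(5,5)B 4/4
(5,6)B 2/3
(5,7)A 1/3
(6,1)A 1/3
(6,2)B 2/4
(6,3)B 3/3
(6,4)B 4/4
(6,5)B 4/4
(6,6)B 4/4
(6,7)B 2/3
(7,1)A 2/2
(7,2)A 1/2
(7,4)B 2/2
(7,5)B 3/3
(7,6)B 3/3
(7,7)B 2/2
The smallest same-type fraction is 1/3 at (3,6), which reduces to 1/3. Any threshold above that leaves this agent unsatisfied.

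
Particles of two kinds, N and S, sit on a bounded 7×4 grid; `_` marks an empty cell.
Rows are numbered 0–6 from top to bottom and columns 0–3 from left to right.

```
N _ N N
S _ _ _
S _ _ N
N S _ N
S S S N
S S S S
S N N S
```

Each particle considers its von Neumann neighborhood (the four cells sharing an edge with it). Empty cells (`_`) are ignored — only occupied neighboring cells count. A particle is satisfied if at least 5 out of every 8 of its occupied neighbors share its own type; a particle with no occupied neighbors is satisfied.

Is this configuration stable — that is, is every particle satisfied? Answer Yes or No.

No

(0,0)N 0/1 unhappy
(0,2)N 1/1 ok
(0,3)N 1/1 ok
(1,0)S 1/2 unhappy
(2,0)S 1/2 unhappy
(2,3)N 1/1 ok
(3,0)N 0/3 unhappy
(3,1)S 1/2 unhappy
(3,3)N 2/2 ok
(4,0)S 2/3 ok
(4,1)S 4/4 ok
(4,2)S 2/3 ok
(4,3)N 1/3 unhappy
(5,0)S 3/3 ok
(5,1)S 3/4 ok
(5,2)S 3/4 ok
(5,3)S 2/3 ok
(6,0)S 1/2 unhappy
(6,1)N 1/3 unhappy
(6,2)N 1/3 unhappy
(6,3)S 1/2 unhappy
For instance (0,0) has only 0/1 same-type neighbors, below 5/8.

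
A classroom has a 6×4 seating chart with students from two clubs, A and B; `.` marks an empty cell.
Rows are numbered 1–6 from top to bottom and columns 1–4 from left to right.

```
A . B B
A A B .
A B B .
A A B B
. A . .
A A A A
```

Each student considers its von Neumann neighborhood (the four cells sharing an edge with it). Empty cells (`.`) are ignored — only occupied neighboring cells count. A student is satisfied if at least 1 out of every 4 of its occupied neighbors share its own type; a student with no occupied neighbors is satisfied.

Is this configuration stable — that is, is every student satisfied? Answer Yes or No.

Row 1: (1,1)A 1/1 satisfied · (1,3)B 2/2 satisfied · (1,4)B 1/1 satisfied
Row 2: (2,1)A 3/3 satisfied · (2,2)A 1/3 satisfied · (2,3)B 2/3 satisfied
Row 3: (3,1)A 2/3 satisfied · (3,2)B 1/4 satisfied · (3,3)B 3/3 satisfied
Row 4: (4,1)A 2/2 satisfied · (4,2)A 2/4 satisfied · (4,3)B 2/3 satisfied · (4,4)B 1/1 satisfied
Row 5: (5,2)A 2/2 satisfied
Row 6: (6,1)A 1/1 satisfied · (6,2)A 3/3 satisfied · (6,3)A 2/2 satisfied · (6,4)A 1/1 satisfied
All meet the threshold, so the configuration is stable.

Yes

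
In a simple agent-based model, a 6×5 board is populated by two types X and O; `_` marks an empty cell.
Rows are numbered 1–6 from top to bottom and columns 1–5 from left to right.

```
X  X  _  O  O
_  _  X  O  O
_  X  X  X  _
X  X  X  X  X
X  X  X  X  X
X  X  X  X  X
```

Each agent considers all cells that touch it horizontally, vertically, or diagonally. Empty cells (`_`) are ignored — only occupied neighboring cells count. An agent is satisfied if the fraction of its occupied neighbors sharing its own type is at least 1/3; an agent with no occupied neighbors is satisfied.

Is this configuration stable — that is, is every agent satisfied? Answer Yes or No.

Yes

Row 1: (1,1)X 1/1 satisfied · (1,2)X 2/2 satisfied · (1,4)O 3/4 satisfied · (1,5)O 3/3 satisfied
Row 2: (2,3)X 4/6 satisfied · (2,4)O 3/6 satisfied · (2,5)O 3/4 satisfied
Row 3: (3,2)X 5/5 satisfied · (3,3)X 6/7 satisfied · (3,4)X 5/7 satisfied
Row 4: (4,1)X 4/4 satisfied · (4,2)X 7/7 satisfied · (4,3)X 8/8 satisfied · (4,4)X 7/7 satisfied · (4,5)X 4/4 satisfied
Row 5: (5,1)X 5/5 satisfied · (5,2)X 8/8 satisfied · (5,3)X 8/8 satisfied · (5,4)X 8/8 satisfied · (5,5)X 5/5 satisfied
Row 6: (6,1)X 3/3 satisfied · (6,2)X 5/5 satisfied · (6,3)X 5/5 satisfied · (6,4)X 5/5 satisfied · (6,5)X 3/3 satisfied
All meet the threshold, so the configuration is stable.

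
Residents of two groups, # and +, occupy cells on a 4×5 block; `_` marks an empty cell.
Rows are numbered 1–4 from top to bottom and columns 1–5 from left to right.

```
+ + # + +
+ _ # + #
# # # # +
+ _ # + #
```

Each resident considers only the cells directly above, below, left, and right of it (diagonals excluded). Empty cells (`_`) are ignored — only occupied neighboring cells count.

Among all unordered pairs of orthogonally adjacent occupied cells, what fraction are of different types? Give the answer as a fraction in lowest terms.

Scan each occupied cell's neighbors to the right and below so each pair is counted once.
Row 1: +(1,1)–+(1,2)= +(1,1)–+(2,1)= +(1,2)–#(1,3)≠ #(1,3)–+(1,4)≠ #(1,3)–#(2,3)= +(1,4)–+(1,5)= +(1,4)–+(2,4)= +(1,5)–#(2,5)≠  → 3/8 unlike.
Row 2: +(2,1)–#(3,1)≠ #(2,3)–+(2,4)≠ #(2,3)–#(3,3)= +(2,4)–#(2,5)≠ +(2,4)–#(3,4)≠ #(2,5)–+(3,5)≠  → 5/6 unlike.
Row 3: #(3,1)–#(3,2)= #(3,1)–+(4,1)≠ #(3,2)–#(3,3)= #(3,3)–#(3,4)= #(3,3)–#(4,3)= #(3,4)–+(3,5)≠ #(3,4)–+(4,4)≠ +(3,5)–#(4,5)≠  → 4/8 unlike.
Row 4: #(4,3)–+(4,4)≠ +(4,4)–#(4,5)≠  → 2/2 unlike.
Total adjacent occupied pairs: 24; unlike-type pairs: 14.
14/24 reduces to 7/12.

7/12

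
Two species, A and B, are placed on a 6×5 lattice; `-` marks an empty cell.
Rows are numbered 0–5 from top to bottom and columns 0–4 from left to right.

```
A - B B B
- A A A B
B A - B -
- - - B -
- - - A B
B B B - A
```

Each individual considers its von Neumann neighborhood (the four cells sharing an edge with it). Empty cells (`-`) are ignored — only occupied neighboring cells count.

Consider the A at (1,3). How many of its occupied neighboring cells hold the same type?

1

Occupied neighbors of (1,3): (0,3)=B, (2,3)=B, (1,2)=A, (1,4)=B.
Same type (A): 1 of 4.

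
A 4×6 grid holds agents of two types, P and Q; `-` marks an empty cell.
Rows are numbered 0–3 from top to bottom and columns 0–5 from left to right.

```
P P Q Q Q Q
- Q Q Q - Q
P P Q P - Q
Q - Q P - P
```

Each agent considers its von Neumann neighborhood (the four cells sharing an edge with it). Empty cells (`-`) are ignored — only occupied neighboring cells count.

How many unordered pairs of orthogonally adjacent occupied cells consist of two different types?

Scan each occupied cell's neighbors to the right and below so each pair is counted once.
From row 0: 2 unlike of 9 pairs (running 2/9).
From row 1: 2 unlike of 6 pairs (running 4/15).
From row 2: 4 unlike of 7 pairs (running 8/22).
From row 3: 1 unlike of 1 pairs (running 9/23).
Total adjacent occupied pairs: 23; unlike-type pairs: 9.

9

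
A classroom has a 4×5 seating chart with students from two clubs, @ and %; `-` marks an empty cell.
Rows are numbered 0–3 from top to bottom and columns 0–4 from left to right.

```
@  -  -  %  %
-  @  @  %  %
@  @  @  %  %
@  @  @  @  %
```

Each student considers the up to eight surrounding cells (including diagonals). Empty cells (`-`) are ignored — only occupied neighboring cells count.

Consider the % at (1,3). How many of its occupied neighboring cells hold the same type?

Occupied neighbors of (1,3): (0,3)=%, (0,4)=%, (1,2)=@, (1,4)=%, (2,2)=@, (2,3)=%, (2,4)=%.
Same type (%): 5 of 7.

5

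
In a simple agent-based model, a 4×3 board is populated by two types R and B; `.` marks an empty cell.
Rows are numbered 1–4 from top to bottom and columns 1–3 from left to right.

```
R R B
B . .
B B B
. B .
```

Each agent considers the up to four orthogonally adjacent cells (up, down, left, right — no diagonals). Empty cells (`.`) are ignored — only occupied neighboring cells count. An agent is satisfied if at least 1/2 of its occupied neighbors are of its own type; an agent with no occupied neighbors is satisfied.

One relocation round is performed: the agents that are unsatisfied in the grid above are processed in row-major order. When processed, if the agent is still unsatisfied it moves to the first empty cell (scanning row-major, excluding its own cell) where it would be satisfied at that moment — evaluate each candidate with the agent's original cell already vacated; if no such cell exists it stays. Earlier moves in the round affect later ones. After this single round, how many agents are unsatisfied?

0

Initially unsatisfied (in order): (1,3).
  (1,3) → (2,2).
Resulting grid:
R R .
B B .
B B B
. B .
All satisfied now.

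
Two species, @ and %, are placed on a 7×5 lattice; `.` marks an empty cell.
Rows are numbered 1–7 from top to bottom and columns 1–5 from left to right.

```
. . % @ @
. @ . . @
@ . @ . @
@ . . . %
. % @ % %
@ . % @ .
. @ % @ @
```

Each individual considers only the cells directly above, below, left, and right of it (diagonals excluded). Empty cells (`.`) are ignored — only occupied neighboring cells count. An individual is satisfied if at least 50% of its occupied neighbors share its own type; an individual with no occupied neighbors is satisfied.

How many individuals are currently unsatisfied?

8

(1,3)% 0/1 unhappy
(1,4)@ 1/2 ok
(1,5)@ 2/2 ok
(2,2)@ 0/0 ok
(2,5)@ 2/2 ok
(3,1)@ 1/1 ok
(3,3)@ 0/0 ok
(3,5)@ 1/2 ok
(4,1)@ 1/1 ok
(4,5)% 1/2 ok
(5,2)% 0/1 unhappy
(5,3)@ 0/3 unhappy
(5,4)% 1/3 unhappy
(5,5)% 2/2 ok
(6,1)@ 0/0 ok
(6,3)% 1/3 unhappy
(6,4)@ 1/3 unhappy
(7,2)@ 0/1 unhappy
(7,3)% 1/3 unhappy
(7,4)@ 2/3 ok
(7,5)@ 1/1 ok
Unsatisfied: (1,3), (5,2), (5,3), (5,4), (6,3), (6,4), (7,2), (7,3) — 8 in total.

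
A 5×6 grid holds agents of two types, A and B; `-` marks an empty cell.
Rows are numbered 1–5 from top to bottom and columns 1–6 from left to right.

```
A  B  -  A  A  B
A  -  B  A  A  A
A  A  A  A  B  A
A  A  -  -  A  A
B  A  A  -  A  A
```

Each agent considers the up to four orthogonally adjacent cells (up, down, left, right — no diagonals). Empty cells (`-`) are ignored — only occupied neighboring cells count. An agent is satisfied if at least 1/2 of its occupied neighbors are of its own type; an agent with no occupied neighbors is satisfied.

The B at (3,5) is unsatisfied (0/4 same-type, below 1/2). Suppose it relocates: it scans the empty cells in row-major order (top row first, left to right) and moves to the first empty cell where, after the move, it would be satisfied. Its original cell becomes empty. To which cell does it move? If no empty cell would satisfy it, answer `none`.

(1,3)

Vacating (3,5). Empty cells in order:
  (1,3): 2/3 same-type → satisfied — stop here.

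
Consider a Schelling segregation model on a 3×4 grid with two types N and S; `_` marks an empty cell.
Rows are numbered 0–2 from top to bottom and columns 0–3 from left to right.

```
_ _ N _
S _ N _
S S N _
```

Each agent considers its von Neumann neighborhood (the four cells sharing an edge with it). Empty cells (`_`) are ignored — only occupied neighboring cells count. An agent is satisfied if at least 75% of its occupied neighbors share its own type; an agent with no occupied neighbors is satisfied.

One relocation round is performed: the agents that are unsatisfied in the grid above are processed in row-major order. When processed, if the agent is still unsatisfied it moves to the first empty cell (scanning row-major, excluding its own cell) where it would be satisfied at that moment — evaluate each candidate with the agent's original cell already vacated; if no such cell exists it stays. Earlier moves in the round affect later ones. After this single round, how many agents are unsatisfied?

0

Initially unsatisfied (in order): (2,1), (2,2).
  (2,1) → (0,0).
  (2,2): now satisfied by earlier moves; stays.
Resulting grid:
S _ N _
S _ N _
S _ N _
All satisfied now.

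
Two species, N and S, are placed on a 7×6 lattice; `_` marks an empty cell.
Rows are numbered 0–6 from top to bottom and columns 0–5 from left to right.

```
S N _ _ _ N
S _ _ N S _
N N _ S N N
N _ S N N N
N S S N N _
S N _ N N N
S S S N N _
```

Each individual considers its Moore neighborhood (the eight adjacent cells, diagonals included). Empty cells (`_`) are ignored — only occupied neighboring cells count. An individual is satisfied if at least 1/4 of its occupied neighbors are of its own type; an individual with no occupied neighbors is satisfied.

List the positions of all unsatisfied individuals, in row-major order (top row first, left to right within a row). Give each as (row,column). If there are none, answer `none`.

(0,0)S 1/2 ok
(0,1)N 0/2 unhappy
(0,5)N 0/1 unhappy
(1,0)S 1/4 ok
(1,3)N 1/3 ok
(1,4)S 1/5 unhappy
(2,0)N 2/3 ok
(2,1)N 2/4 ok
(2,3)S 2/6 ok
(2,4)N 5/7 ok
(2,5)N 3/4 ok
(3,0)N 3/4 ok
(3,2)S 3/6 ok
(3,3)N 4/7 ok
(3,4)N 6/7 ok
(3,5)N 4/4 ok
(4,0)N 2/4 ok
(4,1)S 3/6 ok
(4,2)S 2/6 ok
(4,3)N 5/7 ok
(4,4)N 7/7 ok
(5,0)S 3/5 ok
(5,1)N 1/7 unhappy
(5,3)N 5/7 ok
(5,4)N 6/6 ok
(5,5)N 3/3 ok
(6,0)S 2/3 ok
(6,1)S 3/4 ok
(6,2)S 1/4 ok
(6,3)N 3/4 ok
(6,4)N 4/4 ok

(0,1), (0,5), (1,4), (5,1)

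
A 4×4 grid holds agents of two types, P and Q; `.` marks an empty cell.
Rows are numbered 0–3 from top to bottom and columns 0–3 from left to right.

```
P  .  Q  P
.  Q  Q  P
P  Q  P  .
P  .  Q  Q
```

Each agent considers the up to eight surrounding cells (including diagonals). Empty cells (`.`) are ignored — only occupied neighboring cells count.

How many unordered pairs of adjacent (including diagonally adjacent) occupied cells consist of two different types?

Scan each occupied cell's neighbors to the right and below (and the two forward diagonals) so each pair is counted once.
Row 0: P(0,0)–Q(1,1)≠ Q(0,2)–P(0,3)≠ Q(0,2)–Q(1,2)= Q(0,2)–P(1,3)≠ Q(0,2)–Q(1,1)= P(0,3)–P(1,3)= P(0,3)–Q(1,2)≠  → 4/7 unlike.
Row 1: Q(1,1)–Q(1,2)= Q(1,1)–Q(2,1)= Q(1,1)–P(2,2)≠ Q(1,1)–P(2,0)≠ Q(1,2)–P(1,3)≠ Q(1,2)–P(2,2)≠ Q(1,2)–Q(2,1)= P(1,3)–P(2,2)=  → 4/8 unlike.
Row 2: P(2,0)–Q(2,1)≠ P(2,0)–P(3,0)= Q(2,1)–P(2,2)≠ Q(2,1)–Q(3,2)= Q(2,1)–P(3,0)≠ P(2,2)–Q(3,2)≠ P(2,2)–Q(3,3)≠  → 5/7 unlike.
Row 3: Q(3,2)–Q(3,3)=  → 0/1 unlike.
Total adjacent occupied pairs: 23; unlike-type pairs: 13.

13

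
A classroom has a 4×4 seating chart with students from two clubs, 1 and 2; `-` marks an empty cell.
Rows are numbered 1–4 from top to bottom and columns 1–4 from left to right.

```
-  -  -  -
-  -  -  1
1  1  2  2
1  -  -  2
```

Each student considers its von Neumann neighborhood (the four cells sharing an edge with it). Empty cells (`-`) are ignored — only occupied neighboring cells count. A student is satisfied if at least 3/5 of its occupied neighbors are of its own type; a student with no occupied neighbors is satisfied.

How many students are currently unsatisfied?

Row 2: (2,4)1 0/1 not
Row 3: (3,1)1 2/2 satisfied · (3,2)1 1/2 not · (3,3)2 1/2 not · (3,4)2 2/3 satisfied
Row 4: (4,1)1 1/1 satisfied · (4,4)2 1/1 satisfied
Unsatisfied: (2,4), (3,2), (3,3) — 3 in total.

3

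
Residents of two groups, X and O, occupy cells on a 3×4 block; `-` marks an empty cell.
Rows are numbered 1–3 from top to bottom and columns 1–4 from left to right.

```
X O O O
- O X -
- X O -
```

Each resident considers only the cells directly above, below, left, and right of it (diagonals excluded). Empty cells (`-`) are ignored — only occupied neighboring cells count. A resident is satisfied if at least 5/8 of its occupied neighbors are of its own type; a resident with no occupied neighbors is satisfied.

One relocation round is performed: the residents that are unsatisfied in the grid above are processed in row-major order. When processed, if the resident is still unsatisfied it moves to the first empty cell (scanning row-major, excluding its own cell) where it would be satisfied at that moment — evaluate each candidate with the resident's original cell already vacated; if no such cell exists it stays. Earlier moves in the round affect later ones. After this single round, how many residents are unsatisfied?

1

Initially unsatisfied (in order): (1,1), (2,2), (2,3), (3,2), (3,3).
  (1,1) → (3,1).
  (2,2) → (1,1).
  (2,3): no empty cell satisfies it; stays.
  (3,2): no empty cell satisfies it; stays.
  (3,3) → (3,4).
Resulting grid:
O O O O
- - X -
X X - O
Unsatisfied now: (2,3).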